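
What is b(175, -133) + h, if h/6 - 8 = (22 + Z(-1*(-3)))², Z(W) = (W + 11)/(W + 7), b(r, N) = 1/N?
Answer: 11083397/3325 ≈ 3333.4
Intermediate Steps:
Z(W) = (11 + W)/(7 + W)
h = 83334/25 (h = 48 + 6*(22 + (11 - 1*(-3))/(7 - 1*(-3)))² = 48 + 6*(22 + (11 + 3)/(7 + 3))² = 48 + 6*(22 + 14/10)² = 48 + 6*(22 + (⅒)*14)² = 48 + 6*(22 + 7/5)² = 48 + 6*(117/5)² = 48 + 6*(13689/25) = 48 + 82134/25 = 83334/25 ≈ 3333.4)
b(175, -133) + h = 1/(-133) + 83334/25 = -1/133 + 83334/25 = 11083397/3325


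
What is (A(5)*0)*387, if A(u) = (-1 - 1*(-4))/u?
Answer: 0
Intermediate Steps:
A(u) = 3/u (A(u) = (-1 + 4)/u = 3/u)
(A(5)*0)*387 = ((3/5)*0)*387 = ((3*(⅕))*0)*387 = ((⅗)*0)*387 = 0*387 = 0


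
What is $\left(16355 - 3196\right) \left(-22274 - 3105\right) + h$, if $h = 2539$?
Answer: $-333959722$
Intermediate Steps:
$\left(16355 - 3196\right) \left(-22274 - 3105\right) + h = \left(16355 - 3196\right) \left(-22274 - 3105\right) + 2539 = 13159 \left(-25379\right) + 2539 = -333962261 + 2539 = -333959722$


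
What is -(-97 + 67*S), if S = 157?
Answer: -10422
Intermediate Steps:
-(-97 + 67*S) = -(-97 + 67*157) = -(-97 + 10519) = -1*10422 = -10422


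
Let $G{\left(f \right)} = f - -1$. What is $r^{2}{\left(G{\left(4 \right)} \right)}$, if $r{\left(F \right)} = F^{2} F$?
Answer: $15625$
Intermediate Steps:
$G{\left(f \right)} = 1 + f$ ($G{\left(f \right)} = f + 1 = 1 + f$)
$r{\left(F \right)} = F^{3}$
$r^{2}{\left(G{\left(4 \right)} \right)} = \left(\left(1 + 4\right)^{3}\right)^{2} = \left(5^{3}\right)^{2} = 125^{2} = 15625$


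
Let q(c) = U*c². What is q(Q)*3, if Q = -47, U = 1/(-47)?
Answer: -141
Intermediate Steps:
U = -1/47 ≈ -0.021277
q(c) = -c²/47
q(Q)*3 = -1/47*(-47)²*3 = -1/47*2209*3 = -47*3 = -141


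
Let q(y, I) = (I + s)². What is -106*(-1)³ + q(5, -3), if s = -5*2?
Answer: 275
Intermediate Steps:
s = -10
q(y, I) = (-10 + I)² (q(y, I) = (I - 10)² = (-10 + I)²)
-106*(-1)³ + q(5, -3) = -106*(-1)³ + (-10 - 3)² = -106*(-1) + (-13)² = 106 + 169 = 275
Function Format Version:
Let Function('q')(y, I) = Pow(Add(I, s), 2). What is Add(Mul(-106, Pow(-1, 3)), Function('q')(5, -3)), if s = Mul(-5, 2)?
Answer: 275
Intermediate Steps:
s = -10
Function('q')(y, I) = Pow(Add(-10, I), 2) (Function('q')(y, I) = Pow(Add(I, -10), 2) = Pow(Add(-10, I), 2))
Add(Mul(-106, Pow(-1, 3)), Function('q')(5, -3)) = Add(Mul(-106, Pow(-1, 3)), Pow(Add(-10, -3), 2)) = Add(Mul(-106, -1), Pow(-13, 2)) = Add(106, 169) = 275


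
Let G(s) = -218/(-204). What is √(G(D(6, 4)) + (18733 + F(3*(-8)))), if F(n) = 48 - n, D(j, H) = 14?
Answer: √195658338/102 ≈ 137.14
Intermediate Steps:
G(s) = 109/102 (G(s) = -218*(-1/204) = 109/102)
√(G(D(6, 4)) + (18733 + F(3*(-8)))) = √(109/102 + (18733 + (48 - 3*(-8)))) = √(109/102 + (18733 + (48 - 1*(-24)))) = √(109/102 + (18733 + (48 + 24))) = √(109/102 + (18733 + 72)) = √(109/102 + 18805) = √(1918219/102) = √195658338/102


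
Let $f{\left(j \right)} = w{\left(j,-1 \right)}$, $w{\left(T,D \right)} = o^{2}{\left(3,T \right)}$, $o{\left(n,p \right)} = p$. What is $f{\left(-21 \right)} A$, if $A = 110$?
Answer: $48510$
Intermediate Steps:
$w{\left(T,D \right)} = T^{2}$
$f{\left(j \right)} = j^{2}$
$f{\left(-21 \right)} A = \left(-21\right)^{2} \cdot 110 = 441 \cdot 110 = 48510$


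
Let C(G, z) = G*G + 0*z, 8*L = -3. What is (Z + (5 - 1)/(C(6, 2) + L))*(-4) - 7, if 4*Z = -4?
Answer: -983/285 ≈ -3.4491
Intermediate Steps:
L = -3/8 (L = (⅛)*(-3) = -3/8 ≈ -0.37500)
Z = -1 (Z = (¼)*(-4) = -1)
C(G, z) = G² (C(G, z) = G² + 0 = G²)
(Z + (5 - 1)/(C(6, 2) + L))*(-4) - 7 = (-1 + (5 - 1)/(6² - 3/8))*(-4) - 7 = (-1 + 4/(36 - 3/8))*(-4) - 7 = (-1 + 4/(285/8))*(-4) - 7 = (-1 + 4*(8/285))*(-4) - 7 = (-1 + 32/285)*(-4) - 7 = -253/285*(-4) - 7 = 1012/285 - 7 = -983/285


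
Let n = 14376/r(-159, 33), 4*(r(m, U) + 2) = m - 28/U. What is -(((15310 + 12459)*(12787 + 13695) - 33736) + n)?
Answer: -4073073625326/5539 ≈ -7.3534e+8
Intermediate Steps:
r(m, U) = -2 - 7/U + m/4 (r(m, U) = -2 + (m - 28/U)/4 = -2 + (-7/U + m/4) = -2 - 7/U + m/4)
n = -1897632/5539 (n = 14376/(-2 - 7/33 + (¼)*(-159)) = 14376/(-2 - 7*1/33 - 159/4) = 14376/(-2 - 7/33 - 159/4) = 14376/(-5539/132) = 14376*(-132/5539) = -1897632/5539 ≈ -342.59)
-(((15310 + 12459)*(12787 + 13695) - 33736) + n) = -(((15310 + 12459)*(12787 + 13695) - 33736) - 1897632/5539) = -((27769*26482 - 33736) - 1897632/5539) = -((735378658 - 33736) - 1897632/5539) = -(735344922 - 1897632/5539) = -1*4073073625326/5539 = -4073073625326/5539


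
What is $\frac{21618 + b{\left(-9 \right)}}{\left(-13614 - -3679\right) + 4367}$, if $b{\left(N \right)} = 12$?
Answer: $- \frac{3605}{928} \approx -3.8847$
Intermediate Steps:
$\frac{21618 + b{\left(-9 \right)}}{\left(-13614 - -3679\right) + 4367} = \frac{21618 + 12}{\left(-13614 - -3679\right) + 4367} = \frac{21630}{\left(-13614 + 3679\right) + 4367} = \frac{21630}{-9935 + 4367} = \frac{21630}{-5568} = 21630 \left(- \frac{1}{5568}\right) = - \frac{3605}{928}$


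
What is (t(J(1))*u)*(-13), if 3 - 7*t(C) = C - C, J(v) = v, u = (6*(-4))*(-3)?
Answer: -2808/7 ≈ -401.14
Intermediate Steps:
u = 72 (u = -24*(-3) = 72)
t(C) = 3/7 (t(C) = 3/7 - (C - C)/7 = 3/7 - ⅐*0 = 3/7 + 0 = 3/7)
(t(J(1))*u)*(-13) = ((3/7)*72)*(-13) = (216/7)*(-13) = -2808/7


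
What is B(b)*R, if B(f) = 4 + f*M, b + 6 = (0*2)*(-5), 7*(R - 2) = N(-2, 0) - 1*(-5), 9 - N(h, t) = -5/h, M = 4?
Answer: -510/7 ≈ -72.857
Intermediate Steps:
N(h, t) = 9 + 5/h (N(h, t) = 9 - (-5)/h = 9 + 5/h)
R = 51/14 (R = 2 + ((9 + 5/(-2)) - 1*(-5))/7 = 2 + ((9 + 5*(-½)) + 5)/7 = 2 + ((9 - 5/2) + 5)/7 = 2 + (13/2 + 5)/7 = 2 + (⅐)*(23/2) = 2 + 23/14 = 51/14 ≈ 3.6429)
b = -6 (b = -6 + (0*2)*(-5) = -6 + 0*(-5) = -6 + 0 = -6)
B(f) = 4 + 4*f (B(f) = 4 + f*4 = 4 + 4*f)
B(b)*R = (4 + 4*(-6))*(51/14) = (4 - 24)*(51/14) = -20*51/14 = -510/7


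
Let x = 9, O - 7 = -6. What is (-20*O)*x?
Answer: -180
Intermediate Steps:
O = 1 (O = 7 - 6 = 1)
(-20*O)*x = -20*1*9 = -20*9 = -180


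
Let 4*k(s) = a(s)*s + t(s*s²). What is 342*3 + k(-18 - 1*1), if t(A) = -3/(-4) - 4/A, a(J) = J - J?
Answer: 112617937/109744 ≈ 1026.2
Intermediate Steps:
a(J) = 0
t(A) = ¾ - 4/A (t(A) = -3*(-¼) - 4/A = ¾ - 4/A)
k(s) = 3/16 - 1/s³ (k(s) = (0*s + (¾ - 4/s³))/4 = (0 + (¾ - 4/s³))/4 = (¾ - 4/s³)/4 = 3/16 - 1/s³)
342*3 + k(-18 - 1*1) = 342*3 + (3/16 - 1/(-18 - 1*1)³) = 1026 + (3/16 - 1/(-18 - 1)³) = 1026 + (3/16 - 1/(-19)³) = 1026 + (3/16 - 1*(-1/6859)) = 1026 + (3/16 + 1/6859) = 1026 + 20593/109744 = 112617937/109744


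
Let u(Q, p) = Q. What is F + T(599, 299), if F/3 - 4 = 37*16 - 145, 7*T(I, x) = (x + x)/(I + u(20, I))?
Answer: 5863147/4333 ≈ 1353.1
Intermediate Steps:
T(I, x) = 2*x/(7*(20 + I)) (T(I, x) = ((x + x)/(I + 20))/7 = ((2*x)/(20 + I))/7 = (2*x/(20 + I))/7 = 2*x/(7*(20 + I)))
F = 1353 (F = 12 + 3*(37*16 - 145) = 12 + 3*(592 - 145) = 12 + 3*447 = 12 + 1341 = 1353)
F + T(599, 299) = 1353 + (2/7)*299/(20 + 599) = 1353 + (2/7)*299/619 = 1353 + (2/7)*299*(1/619) = 1353 + 598/4333 = 5863147/4333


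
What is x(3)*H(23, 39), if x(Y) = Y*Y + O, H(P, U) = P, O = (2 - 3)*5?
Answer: 92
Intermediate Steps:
O = -5 (O = -1*5 = -5)
x(Y) = -5 + Y² (x(Y) = Y*Y - 5 = Y² - 5 = -5 + Y²)
x(3)*H(23, 39) = (-5 + 3²)*23 = (-5 + 9)*23 = 4*23 = 92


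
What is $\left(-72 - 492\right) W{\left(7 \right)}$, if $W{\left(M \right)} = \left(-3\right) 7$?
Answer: $11844$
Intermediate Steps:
$W{\left(M \right)} = -21$
$\left(-72 - 492\right) W{\left(7 \right)} = \left(-72 - 492\right) \left(-21\right) = \left(-564\right) \left(-21\right) = 11844$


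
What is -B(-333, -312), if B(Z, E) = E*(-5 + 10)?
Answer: 1560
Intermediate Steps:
B(Z, E) = 5*E (B(Z, E) = E*5 = 5*E)
-B(-333, -312) = -5*(-312) = -1*(-1560) = 1560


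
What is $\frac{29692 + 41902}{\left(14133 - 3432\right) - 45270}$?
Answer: $- \frac{71594}{34569} \approx -2.071$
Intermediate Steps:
$\frac{29692 + 41902}{\left(14133 - 3432\right) - 45270} = \frac{71594}{\left(14133 - 3432\right) - 45270} = \frac{71594}{10701 - 45270} = \frac{71594}{-34569} = 71594 \left(- \frac{1}{34569}\right) = - \frac{71594}{34569}$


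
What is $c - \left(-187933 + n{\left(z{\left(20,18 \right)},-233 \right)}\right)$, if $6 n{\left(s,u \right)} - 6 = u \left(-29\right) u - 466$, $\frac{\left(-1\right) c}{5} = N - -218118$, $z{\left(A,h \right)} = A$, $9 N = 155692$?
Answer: $- \frac{13080223}{18} \approx -7.2668 \cdot 10^{5}$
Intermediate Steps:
$N = \frac{155692}{9}$ ($N = \frac{1}{9} \cdot 155692 = \frac{155692}{9} \approx 17299.0$)
$c = - \frac{10593770}{9}$ ($c = - 5 \left(\frac{155692}{9} - -218118\right) = - 5 \left(\frac{155692}{9} + 218118\right) = \left(-5\right) \frac{2118754}{9} = - \frac{10593770}{9} \approx -1.1771 \cdot 10^{6}$)
$n{\left(s,u \right)} = - \frac{230}{3} - \frac{29 u^{2}}{6}$ ($n{\left(s,u \right)} = 1 + \frac{u \left(-29\right) u - 466}{6} = 1 + \frac{- 29 u u - 466}{6} = 1 + \frac{- 29 u^{2} - 466}{6} = 1 + \frac{-466 - 29 u^{2}}{6} = 1 - \left(\frac{233}{3} + \frac{29 u^{2}}{6}\right) = - \frac{230}{3} - \frac{29 u^{2}}{6}$)
$c - \left(-187933 + n{\left(z{\left(20,18 \right)},-233 \right)}\right) = - \frac{10593770}{9} - \left(-187933 - \left(\frac{230}{3} + \frac{29 \left(-233\right)^{2}}{6}\right)\right) = - \frac{10593770}{9} - \left(-187933 - \frac{524947}{2}\right) = - \frac{10593770}{9} - - \frac{900813}{2} = - \frac{10593770}{9} + \frac{900813}{2} = - \frac{13080223}{18}$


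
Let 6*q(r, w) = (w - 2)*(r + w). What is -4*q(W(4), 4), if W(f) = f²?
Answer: -80/3 ≈ -26.667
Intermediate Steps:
q(r, w) = (-2 + w)*(r + w)/6 (q(r, w) = ((w - 2)*(r + w))/6 = ((-2 + w)*(r + w))/6 = (-2 + w)*(r + w)/6)
-4*q(W(4), 4) = -4*(-⅓*4² - ⅓*4 + (⅙)*4² + (⅙)*4²*4) = -4*(-⅓*16 - 4/3 + (⅙)*16 + (⅙)*16*4) = -4*(-16/3 - 4/3 + 8/3 + 32/3) = -4*20/3 = -80/3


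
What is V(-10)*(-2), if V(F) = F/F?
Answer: -2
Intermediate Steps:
V(F) = 1
V(-10)*(-2) = 1*(-2) = -2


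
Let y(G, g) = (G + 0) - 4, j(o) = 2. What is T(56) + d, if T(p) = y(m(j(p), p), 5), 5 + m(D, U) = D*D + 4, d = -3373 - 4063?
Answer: -7437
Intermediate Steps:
d = -7436
m(D, U) = -1 + D² (m(D, U) = -5 + (D*D + 4) = -5 + (D² + 4) = -5 + (4 + D²) = -1 + D²)
y(G, g) = -4 + G (y(G, g) = G - 4 = -4 + G)
T(p) = -1 (T(p) = -4 + (-1 + 2²) = -4 + (-1 + 4) = -4 + 3 = -1)
T(56) + d = -1 - 7436 = -7437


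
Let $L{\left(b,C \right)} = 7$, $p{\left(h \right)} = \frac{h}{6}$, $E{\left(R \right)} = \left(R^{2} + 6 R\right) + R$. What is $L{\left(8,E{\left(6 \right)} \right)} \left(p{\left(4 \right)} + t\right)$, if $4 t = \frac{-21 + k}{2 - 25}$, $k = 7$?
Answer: $\frac{791}{138} \approx 5.7319$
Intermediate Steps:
$E{\left(R \right)} = R^{2} + 7 R$
$p{\left(h \right)} = \frac{h}{6}$ ($p{\left(h \right)} = h \frac{1}{6} = \frac{h}{6}$)
$t = \frac{7}{46}$ ($t = \frac{\left(-21 + 7\right) \frac{1}{2 - 25}}{4} = \frac{\left(-14\right) \frac{1}{-23}}{4} = \frac{\left(-14\right) \left(- \frac{1}{23}\right)}{4} = \frac{1}{4} \cdot \frac{14}{23} = \frac{7}{46} \approx 0.15217$)
$L{\left(8,E{\left(6 \right)} \right)} \left(p{\left(4 \right)} + t\right) = 7 \left(\frac{1}{6} \cdot 4 + \frac{7}{46}\right) = 7 \left(\frac{2}{3} + \frac{7}{46}\right) = 7 \cdot \frac{113}{138} = \frac{791}{138}$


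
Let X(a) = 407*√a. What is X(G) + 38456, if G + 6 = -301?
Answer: 38456 + 407*I*√307 ≈ 38456.0 + 7131.2*I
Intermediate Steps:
G = -307 (G = -6 - 301 = -307)
X(G) + 38456 = 407*√(-307) + 38456 = 407*(I*√307) + 38456 = 407*I*√307 + 38456 = 38456 + 407*I*√307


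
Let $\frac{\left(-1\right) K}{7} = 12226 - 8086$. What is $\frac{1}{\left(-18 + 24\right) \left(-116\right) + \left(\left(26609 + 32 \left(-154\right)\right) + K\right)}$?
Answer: $- \frac{1}{7995} \approx -0.00012508$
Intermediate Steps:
$K = -28980$ ($K = - 7 \left(12226 - 8086\right) = \left(-7\right) 4140 = -28980$)
$\frac{1}{\left(-18 + 24\right) \left(-116\right) + \left(\left(26609 + 32 \left(-154\right)\right) + K\right)} = \frac{1}{\left(-18 + 24\right) \left(-116\right) + \left(\left(26609 + 32 \left(-154\right)\right) - 28980\right)} = \frac{1}{6 \left(-116\right) + \left(\left(26609 - 4928\right) - 28980\right)} = \frac{1}{-696 + \left(21681 - 28980\right)} = \frac{1}{-696 - 7299} = \frac{1}{-7995} = - \frac{1}{7995}$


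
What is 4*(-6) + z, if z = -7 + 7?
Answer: -24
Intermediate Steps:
z = 0
4*(-6) + z = 4*(-6) + 0 = -24 + 0 = -24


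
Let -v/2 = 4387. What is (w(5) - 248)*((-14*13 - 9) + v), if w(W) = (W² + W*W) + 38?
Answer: 1434400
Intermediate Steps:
v = -8774 (v = -2*4387 = -8774)
w(W) = 38 + 2*W² (w(W) = (W² + W²) + 38 = 2*W² + 38 = 38 + 2*W²)
(w(5) - 248)*((-14*13 - 9) + v) = ((38 + 2*5²) - 248)*((-14*13 - 9) - 8774) = ((38 + 2*25) - 248)*((-182 - 9) - 8774) = ((38 + 50) - 248)*(-191 - 8774) = (88 - 248)*(-8965) = -160*(-8965) = 1434400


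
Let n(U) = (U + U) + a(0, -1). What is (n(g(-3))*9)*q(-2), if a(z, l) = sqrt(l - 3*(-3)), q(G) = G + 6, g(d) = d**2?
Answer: 648 + 72*sqrt(2) ≈ 749.82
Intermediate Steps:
q(G) = 6 + G
a(z, l) = sqrt(9 + l) (a(z, l) = sqrt(l + 9) = sqrt(9 + l))
n(U) = 2*U + 2*sqrt(2) (n(U) = (U + U) + sqrt(9 - 1) = 2*U + sqrt(8) = 2*U + 2*sqrt(2))
(n(g(-3))*9)*q(-2) = ((2*(-3)**2 + 2*sqrt(2))*9)*(6 - 2) = ((2*9 + 2*sqrt(2))*9)*4 = ((18 + 2*sqrt(2))*9)*4 = (162 + 18*sqrt(2))*4 = 648 + 72*sqrt(2)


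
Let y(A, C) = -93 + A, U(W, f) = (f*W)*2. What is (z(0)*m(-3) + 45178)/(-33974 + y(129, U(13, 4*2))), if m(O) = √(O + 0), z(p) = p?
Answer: -22589/16969 ≈ -1.3312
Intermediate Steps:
U(W, f) = 2*W*f (U(W, f) = (W*f)*2 = 2*W*f)
m(O) = √O
(z(0)*m(-3) + 45178)/(-33974 + y(129, U(13, 4*2))) = (0*√(-3) + 45178)/(-33974 + (-93 + 129)) = (0*(I*√3) + 45178)/(-33974 + 36) = (0 + 45178)/(-33938) = 45178*(-1/33938) = -22589/16969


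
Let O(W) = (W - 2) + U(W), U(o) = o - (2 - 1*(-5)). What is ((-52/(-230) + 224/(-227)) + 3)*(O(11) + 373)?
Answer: 22564402/26105 ≈ 864.37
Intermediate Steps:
U(o) = -7 + o (U(o) = o - (2 + 5) = o - 1*7 = o - 7 = -7 + o)
O(W) = -9 + 2*W (O(W) = (W - 2) + (-7 + W) = (-2 + W) + (-7 + W) = -9 + 2*W)
((-52/(-230) + 224/(-227)) + 3)*(O(11) + 373) = ((-52/(-230) + 224/(-227)) + 3)*((-9 + 2*11) + 373) = ((-52*(-1/230) + 224*(-1/227)) + 3)*((-9 + 22) + 373) = ((26/115 - 224/227) + 3)*(13 + 373) = (-19858/26105 + 3)*386 = (58457/26105)*386 = 22564402/26105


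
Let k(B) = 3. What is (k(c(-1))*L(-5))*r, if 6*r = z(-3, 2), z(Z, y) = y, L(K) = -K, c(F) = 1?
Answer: 5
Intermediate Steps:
r = 1/3 (r = (1/6)*2 = 1/3 ≈ 0.33333)
(k(c(-1))*L(-5))*r = (3*(-1*(-5)))*(1/3) = (3*5)*(1/3) = 15*(1/3) = 5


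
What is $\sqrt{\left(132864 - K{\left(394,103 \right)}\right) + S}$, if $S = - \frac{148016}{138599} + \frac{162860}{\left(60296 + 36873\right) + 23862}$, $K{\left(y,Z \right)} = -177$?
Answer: $\frac{3 \sqrt{4159655215093403932417293}}{16774775569} \approx 364.75$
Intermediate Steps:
$S = \frac{4657708644}{16774775569}$ ($S = \left(-148016\right) \frac{1}{138599} + \frac{162860}{97169 + 23862} = - \frac{148016}{138599} + \frac{162860}{121031} = \frac{4657708644}{16774775569} \approx 0.27766$)
$\sqrt{\left(132864 - K{\left(394,103 \right)}\right) + S} = \sqrt{\left(132864 - -177\right) + \frac{4657708644}{16774775569}} = \sqrt{\left(132864 + 177\right) + \frac{4657708644}{16774775569}} = \sqrt{133041 + \frac{4657708644}{16774775569}} = \sqrt{\frac{2231737574183973}{16774775569}} = \frac{3 \sqrt{4159655215093403932417293}}{16774775569}$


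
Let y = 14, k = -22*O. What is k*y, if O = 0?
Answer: 0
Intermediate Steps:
k = 0 (k = -22*0 = 0)
k*y = 0*14 = 0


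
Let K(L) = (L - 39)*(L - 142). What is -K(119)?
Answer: 1840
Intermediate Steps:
K(L) = (-142 + L)*(-39 + L) (K(L) = (-39 + L)*(-142 + L) = (-142 + L)*(-39 + L))
-K(119) = -(5538 + 119² - 181*119) = -(5538 + 14161 - 21539) = -1*(-1840) = 1840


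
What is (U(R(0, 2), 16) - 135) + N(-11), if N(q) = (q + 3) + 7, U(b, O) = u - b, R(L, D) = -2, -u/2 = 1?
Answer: -136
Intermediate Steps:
u = -2 (u = -2*1 = -2)
U(b, O) = -2 - b
N(q) = 10 + q (N(q) = (3 + q) + 7 = 10 + q)
(U(R(0, 2), 16) - 135) + N(-11) = ((-2 - 1*(-2)) - 135) + (10 - 11) = ((-2 + 2) - 135) - 1 = (0 - 135) - 1 = -135 - 1 = -136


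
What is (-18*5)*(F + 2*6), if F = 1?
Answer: -1170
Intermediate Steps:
(-18*5)*(F + 2*6) = (-18*5)*(1 + 2*6) = -90*(1 + 12) = -90*13 = -1170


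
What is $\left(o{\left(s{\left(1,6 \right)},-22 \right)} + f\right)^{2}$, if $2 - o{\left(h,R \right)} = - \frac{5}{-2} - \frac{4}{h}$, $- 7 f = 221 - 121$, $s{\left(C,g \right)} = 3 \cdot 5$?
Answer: $\frac{9296401}{44100} \approx 210.8$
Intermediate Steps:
$s{\left(C,g \right)} = 15$
$f = - \frac{100}{7}$ ($f = - \frac{221 - 121}{7} = \left(- \frac{1}{7}\right) 100 = - \frac{100}{7} \approx -14.286$)
$o{\left(h,R \right)} = - \frac{1}{2} + \frac{4}{h}$ ($o{\left(h,R \right)} = 2 - \left(- \frac{5}{-2} - \frac{4}{h}\right) = 2 - \left(\left(-5\right) \left(- \frac{1}{2}\right) - \frac{4}{h}\right) = 2 - \left(\frac{5}{2} - \frac{4}{h}\right) = - \frac{1}{2} + \frac{4}{h}$)
$\left(o{\left(s{\left(1,6 \right)},-22 \right)} + f\right)^{2} = \left(\frac{8 - 15}{2 \cdot 15} - \frac{100}{7}\right)^{2} = \left(\frac{1}{2} \cdot \frac{1}{15} \left(8 - 15\right) - \frac{100}{7}\right)^{2} = \left(\frac{1}{2} \cdot \frac{1}{15} \left(-7\right) - \frac{100}{7}\right)^{2} = \left(- \frac{7}{30} - \frac{100}{7}\right)^{2} = \left(- \frac{3049}{210}\right)^{2} = \frac{9296401}{44100}$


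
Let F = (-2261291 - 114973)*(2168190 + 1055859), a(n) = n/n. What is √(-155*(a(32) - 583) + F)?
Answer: I*√7661191482726 ≈ 2.7679e+6*I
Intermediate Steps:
a(n) = 1
F = -7661191572936 (F = -2376264*3224049 = -7661191572936)
√(-155*(a(32) - 583) + F) = √(-155*(1 - 583) - 7661191572936) = √(-155*(-582) - 7661191572936) = √(90210 - 7661191572936) = √(-7661191482726) = I*√7661191482726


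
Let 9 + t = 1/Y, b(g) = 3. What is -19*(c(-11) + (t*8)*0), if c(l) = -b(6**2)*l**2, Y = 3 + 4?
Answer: 6897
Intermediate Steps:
Y = 7
c(l) = -3*l**2
t = -62/7 (t = -9 + 1/7 = -62/7 ≈ -8.8571)
-19*(c(-11) + (t*8)*0) = -19*(-3*(-11)**2 - 62/7*8*0) = -19*(-3*121 - 496/7*0) = -19*(-363 + 0) = -19*(-363) = 6897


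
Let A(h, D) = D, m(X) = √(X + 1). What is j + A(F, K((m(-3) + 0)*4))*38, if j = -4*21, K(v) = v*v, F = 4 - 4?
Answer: -1300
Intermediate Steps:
m(X) = √(1 + X)
F = 0
K(v) = v²
j = -84
j + A(F, K((m(-3) + 0)*4))*38 = -84 + ((√(1 - 3) + 0)*4)²*38 = -84 + ((√(-2) + 0)*4)²*38 = -84 + ((I*√2 + 0)*4)²*38 = -84 + ((I*√2)*4)²*38 = -84 + (4*I*√2)²*38 = -84 - 32*38 = -84 - 1216 = -1300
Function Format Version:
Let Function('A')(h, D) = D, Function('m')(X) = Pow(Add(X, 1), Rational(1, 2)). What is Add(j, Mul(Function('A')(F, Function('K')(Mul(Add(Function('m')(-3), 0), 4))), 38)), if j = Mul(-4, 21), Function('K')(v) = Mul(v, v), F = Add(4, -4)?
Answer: -1300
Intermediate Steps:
Function('m')(X) = Pow(Add(1, X), Rational(1, 2))
F = 0
Function('K')(v) = Pow(v, 2)
j = -84
Add(j, Mul(Function('A')(F, Function('K')(Mul(Add(Function('m')(-3), 0), 4))), 38)) = Add(-84, Mul(Pow(Mul(Add(Pow(Add(1, -3), Rational(1, 2)), 0), 4), 2), 38)) = Add(-84, Mul(Pow(Mul(Add(Pow(-2, Rational(1, 2)), 0), 4), 2), 38)) = Add(-84, Mul(Pow(Mul(Add(Mul(I, Pow(2, Rational(1, 2))), 0), 4), 2), 38)) = Add(-84, Mul(Pow(Mul(Mul(I, Pow(2, Rational(1, 2))), 4), 2), 38)) = Add(-84, Mul(Pow(Mul(4, I, Pow(2, Rational(1, 2))), 2), 38)) = Add(-84, Mul(-32, 38)) = Add(-84, -1216) = -1300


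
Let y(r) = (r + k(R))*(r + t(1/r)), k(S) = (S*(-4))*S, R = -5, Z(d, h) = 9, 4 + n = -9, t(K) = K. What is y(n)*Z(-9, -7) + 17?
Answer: 173111/13 ≈ 13316.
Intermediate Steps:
n = -13 (n = -4 - 9 = -13)
k(S) = -4*S**2 (k(S) = (-4*S)*S = -4*S**2)
y(r) = (-100 + r)*(r + 1/r) (y(r) = (r - 4*(-5)**2)*(r + 1/r) = (r - 4*25)*(r + 1/r) = (r - 100)*(r + 1/r) = (-100 + r)*(r + 1/r))
y(n)*Z(-9, -7) + 17 = (1 + (-13)**2 - 100*(-13) - 100/(-13))*9 + 17 = (1 + 169 + 1300 - 100*(-1/13))*9 + 17 = (1 + 169 + 1300 + 100/13)*9 + 17 = (19210/13)*9 + 17 = 172890/13 + 17 = 173111/13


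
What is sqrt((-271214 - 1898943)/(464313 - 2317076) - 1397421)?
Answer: I*sqrt(39644347061872598)/168433 ≈ 1182.1*I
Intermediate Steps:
sqrt((-271214 - 1898943)/(464313 - 2317076) - 1397421) = sqrt(-2170157/(-1852763) - 1397421) = sqrt(-2170157*(-1/1852763) - 1397421) = sqrt(197287/168433 - 1397421) = sqrt(-235371614006/168433) = I*sqrt(39644347061872598)/168433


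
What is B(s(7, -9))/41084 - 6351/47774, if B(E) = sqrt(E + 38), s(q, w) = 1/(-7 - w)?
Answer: -6351/47774 + sqrt(154)/82168 ≈ -0.13279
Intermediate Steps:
B(E) = sqrt(38 + E)
B(s(7, -9))/41084 - 6351/47774 = sqrt(38 - 1/(7 - 9))/41084 - 6351/47774 = sqrt(38 - 1/(-2))*(1/41084) - 6351*1/47774 = sqrt(38 - 1*(-1/2))*(1/41084) - 6351/47774 = sqrt(38 + 1/2)*(1/41084) - 6351/47774 = sqrt(77/2)*(1/41084) - 6351/47774 = (sqrt(154)/2)*(1/41084) - 6351/47774 = sqrt(154)/82168 - 6351/47774 = -6351/47774 + sqrt(154)/82168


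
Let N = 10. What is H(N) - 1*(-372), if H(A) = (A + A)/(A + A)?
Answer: 373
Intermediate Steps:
H(A) = 1 (H(A) = (2*A)/((2*A)) = (2*A)*(1/(2*A)) = 1)
H(N) - 1*(-372) = 1 - 1*(-372) = 1 + 372 = 373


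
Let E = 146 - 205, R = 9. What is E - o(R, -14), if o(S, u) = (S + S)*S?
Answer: -221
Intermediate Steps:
o(S, u) = 2*S**2 (o(S, u) = (2*S)*S = 2*S**2)
E = -59
E - o(R, -14) = -59 - 2*9**2 = -59 - 2*81 = -59 - 1*162 = -59 - 162 = -221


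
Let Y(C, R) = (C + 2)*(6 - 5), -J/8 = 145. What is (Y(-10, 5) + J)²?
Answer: 1364224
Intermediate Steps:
J = -1160 (J = -8*145 = -1160)
Y(C, R) = 2 + C (Y(C, R) = (2 + C)*1 = 2 + C)
(Y(-10, 5) + J)² = ((2 - 10) - 1160)² = (-8 - 1160)² = (-1168)² = 1364224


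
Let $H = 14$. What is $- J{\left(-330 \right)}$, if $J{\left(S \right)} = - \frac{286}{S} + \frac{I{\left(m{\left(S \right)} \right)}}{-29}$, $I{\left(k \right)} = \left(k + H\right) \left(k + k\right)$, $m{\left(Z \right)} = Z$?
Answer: $\frac{3128023}{435} \approx 7190.9$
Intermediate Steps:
$I{\left(k \right)} = 2 k \left(14 + k\right)$ ($I{\left(k \right)} = \left(k + 14\right) \left(k + k\right) = \left(14 + k\right) 2 k = 2 k \left(14 + k\right)$)
$J{\left(S \right)} = - \frac{286}{S} - \frac{2 S \left(14 + S\right)}{29}$ ($J{\left(S \right)} = - \frac{286}{S} + \frac{2 S \left(14 + S\right)}{-29} = - \frac{286}{S} + 2 S \left(14 + S\right) \left(- \frac{1}{29}\right) = - \frac{286}{S} - \frac{2 S \left(14 + S\right)}{29}$)
$- J{\left(-330 \right)} = - \frac{2 \left(-4147 + \left(-330\right)^{2} \left(-14 - -330\right)\right)}{29 \left(-330\right)} = - \frac{2 \left(-1\right) \left(-4147 + 108900 \left(-14 + 330\right)\right)}{29 \cdot 330} = - \frac{2 \left(-1\right) \left(-4147 + 108900 \cdot 316\right)}{29 \cdot 330} = - \frac{2 \left(-1\right) \left(-4147 + 34412400\right)}{29 \cdot 330} = - \frac{2 \left(-1\right) 34408253}{29 \cdot 330} = \left(-1\right) \left(- \frac{3128023}{435}\right) = \frac{3128023}{435}$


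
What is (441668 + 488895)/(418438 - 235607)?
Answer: 930563/182831 ≈ 5.0897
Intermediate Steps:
(441668 + 488895)/(418438 - 235607) = 930563/182831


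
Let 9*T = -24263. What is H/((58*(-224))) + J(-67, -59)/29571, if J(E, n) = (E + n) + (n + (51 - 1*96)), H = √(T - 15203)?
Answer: -230/29571 - I*√161090/38976 ≈ -0.0077779 - 0.010298*I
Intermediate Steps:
T = -24263/9 (T = (⅑)*(-24263) = -24263/9 ≈ -2695.9)
H = I*√161090/3 (H = √(-24263/9 - 15203) = √(-161090/9) = I*√161090/3 ≈ 133.79*I)
J(E, n) = -45 + E + 2*n (J(E, n) = (E + n) + (n + (51 - 96)) = (E + n) + (n - 45) = (E + n) + (-45 + n) = -45 + E + 2*n)
H/((58*(-224))) + J(-67, -59)/29571 = (I*√161090/3)/((58*(-224))) + (-45 - 67 + 2*(-59))/29571 = (I*√161090/3)/(-12992) + (-45 - 67 - 118)*(1/29571) = (I*√161090/3)*(-1/12992) - 230*1/29571 = -I*√161090/38976 - 230/29571 = -230/29571 - I*√161090/38976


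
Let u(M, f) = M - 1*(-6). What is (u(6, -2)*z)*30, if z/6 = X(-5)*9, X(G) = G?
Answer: -97200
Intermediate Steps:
u(M, f) = 6 + M (u(M, f) = M + 6 = 6 + M)
z = -270 (z = 6*(-5*9) = 6*(-45) = -270)
(u(6, -2)*z)*30 = ((6 + 6)*(-270))*30 = (12*(-270))*30 = -3240*30 = -97200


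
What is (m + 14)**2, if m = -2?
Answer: 144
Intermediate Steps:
(m + 14)**2 = (-2 + 14)**2 = 12**2 = 144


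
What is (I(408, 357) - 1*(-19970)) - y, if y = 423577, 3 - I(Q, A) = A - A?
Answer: -403604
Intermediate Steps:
I(Q, A) = 3 (I(Q, A) = 3 - (A - A) = 3 - 1*0 = 3 + 0 = 3)
(I(408, 357) - 1*(-19970)) - y = (3 - 1*(-19970)) - 1*423577 = (3 + 19970) - 423577 = 19973 - 423577 = -403604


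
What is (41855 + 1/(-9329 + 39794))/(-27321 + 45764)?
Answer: 1275112576/561865995 ≈ 2.2694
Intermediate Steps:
(41855 + 1/(-9329 + 39794))/(-27321 + 45764) = (41855 + 1/30465)/18443 = (41855 + 1/30465)*(1/18443) = (1275112576/30465)*(1/18443) = 1275112576/561865995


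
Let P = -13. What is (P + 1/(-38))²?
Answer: 245025/1444 ≈ 169.68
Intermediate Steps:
(P + 1/(-38))² = (-13 + 1/(-38))² = (-13 - 1/38)² = (-495/38)² = 245025/1444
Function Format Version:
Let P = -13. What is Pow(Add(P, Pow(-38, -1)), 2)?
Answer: Rational(245025, 1444) ≈ 169.68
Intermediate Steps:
Pow(Add(P, Pow(-38, -1)), 2) = Pow(Add(-13, Pow(-38, -1)), 2) = Pow(Add(-13, Rational(-1, 38)), 2) = Pow(Rational(-495, 38), 2) = Rational(245025, 1444)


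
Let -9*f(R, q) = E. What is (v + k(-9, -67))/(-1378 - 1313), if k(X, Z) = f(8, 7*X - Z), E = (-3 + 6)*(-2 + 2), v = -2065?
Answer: 2065/2691 ≈ 0.76737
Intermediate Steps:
E = 0 (E = 3*0 = 0)
f(R, q) = 0 (f(R, q) = -⅑*0 = 0)
k(X, Z) = 0
(v + k(-9, -67))/(-1378 - 1313) = (-2065 + 0)/(-1378 - 1313) = -2065/(-2691) = -2065*(-1/2691) = 2065/2691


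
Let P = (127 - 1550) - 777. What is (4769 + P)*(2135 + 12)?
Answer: 5515643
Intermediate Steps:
P = -2200 (P = -1423 - 777 = -2200)
(4769 + P)*(2135 + 12) = (4769 - 2200)*(2135 + 12) = 2569*2147 = 5515643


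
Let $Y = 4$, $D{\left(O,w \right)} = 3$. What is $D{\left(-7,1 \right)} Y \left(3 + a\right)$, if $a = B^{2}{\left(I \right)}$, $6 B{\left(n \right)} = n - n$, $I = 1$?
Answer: $36$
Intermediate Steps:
$B{\left(n \right)} = 0$ ($B{\left(n \right)} = \frac{n - n}{6} = \frac{1}{6} \cdot 0 = 0$)
$a = 0$ ($a = 0^{2} = 0$)
$D{\left(-7,1 \right)} Y \left(3 + a\right) = 3 \cdot 4 \left(3 + 0\right) = 3 \cdot 4 \cdot 3 = 3 \cdot 12 = 36$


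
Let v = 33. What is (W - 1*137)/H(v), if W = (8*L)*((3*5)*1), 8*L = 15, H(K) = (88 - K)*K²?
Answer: 8/5445 ≈ 0.0014692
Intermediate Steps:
H(K) = K²*(88 - K)
L = 15/8 (L = (⅛)*15 = 15/8 ≈ 1.8750)
W = 225 (W = (8*(15/8))*((3*5)*1) = 15*(15*1) = 15*15 = 225)
(W - 1*137)/H(v) = (225 - 1*137)/((33²*(88 - 1*33))) = (225 - 137)/((1089*(88 - 33))) = 88/((1089*55)) = 88/59895 = 88*(1/59895) = 8/5445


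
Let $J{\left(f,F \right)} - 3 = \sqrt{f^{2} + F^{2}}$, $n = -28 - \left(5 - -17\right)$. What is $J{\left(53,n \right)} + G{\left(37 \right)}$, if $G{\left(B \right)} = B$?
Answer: $40 + \sqrt{5309} \approx 112.86$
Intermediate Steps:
$n = -50$ ($n = -28 - \left(5 + 17\right) = -28 - 22 = -50$)
$J{\left(f,F \right)} = 3 + \sqrt{F^{2} + f^{2}}$ ($J{\left(f,F \right)} = 3 + \sqrt{f^{2} + F^{2}} = 3 + \sqrt{F^{2} + f^{2}}$)
$J{\left(53,n \right)} + G{\left(37 \right)} = \left(3 + \sqrt{\left(-50\right)^{2} + 53^{2}}\right) + 37 = \left(3 + \sqrt{2500 + 2809}\right) + 37 = \left(3 + \sqrt{5309}\right) + 37 = 40 + \sqrt{5309}$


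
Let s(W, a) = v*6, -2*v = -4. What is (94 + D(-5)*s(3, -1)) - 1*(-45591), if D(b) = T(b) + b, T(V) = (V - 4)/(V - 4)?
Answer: 45637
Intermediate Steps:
v = 2 (v = -1/2*(-4) = 2)
T(V) = 1 (T(V) = (-4 + V)/(-4 + V) = 1)
s(W, a) = 12 (s(W, a) = 2*6 = 12)
D(b) = 1 + b
(94 + D(-5)*s(3, -1)) - 1*(-45591) = (94 + (1 - 5)*12) - 1*(-45591) = (94 - 4*12) + 45591 = (94 - 48) + 45591 = 46 + 45591 = 45637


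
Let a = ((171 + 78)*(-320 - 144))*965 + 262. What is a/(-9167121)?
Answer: 111491978/9167121 ≈ 12.162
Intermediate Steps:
a = -111491978 (a = (249*(-464))*965 + 262 = -115536*965 + 262 = -111492240 + 262 = -111491978)
a/(-9167121) = -111491978/(-9167121) = -111491978*(-1/9167121) = 111491978/9167121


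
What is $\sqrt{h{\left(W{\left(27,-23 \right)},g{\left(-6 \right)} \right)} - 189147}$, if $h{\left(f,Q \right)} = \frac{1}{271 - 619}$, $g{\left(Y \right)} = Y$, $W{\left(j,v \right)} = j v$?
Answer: $\frac{i \sqrt{5726614659}}{174} \approx 434.91 i$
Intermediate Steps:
$h{\left(f,Q \right)} = - \frac{1}{348}$ ($h{\left(f,Q \right)} = \frac{1}{-348} = - \frac{1}{348}$)
$\sqrt{h{\left(W{\left(27,-23 \right)},g{\left(-6 \right)} \right)} - 189147} = \sqrt{- \frac{1}{348} - 189147} = \sqrt{- \frac{65823157}{348}} = \frac{i \sqrt{5726614659}}{174}$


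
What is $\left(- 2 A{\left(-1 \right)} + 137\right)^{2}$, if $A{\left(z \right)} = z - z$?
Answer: $18769$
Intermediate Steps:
$A{\left(z \right)} = 0$
$\left(- 2 A{\left(-1 \right)} + 137\right)^{2} = \left(\left(-2\right) 0 + 137\right)^{2} = \left(0 + 137\right)^{2} = 137^{2} = 18769$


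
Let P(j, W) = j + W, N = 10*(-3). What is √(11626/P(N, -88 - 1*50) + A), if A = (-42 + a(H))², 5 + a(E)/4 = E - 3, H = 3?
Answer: √6658743/42 ≈ 61.439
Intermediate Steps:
N = -30
a(E) = -32 + 4*E (a(E) = -20 + 4*(E - 3) = -20 + 4*(-3 + E) = -20 + (-12 + 4*E) = -32 + 4*E)
A = 3844 (A = (-42 + (-32 + 4*3))² = (-42 + (-32 + 12))² = (-42 - 20)² = (-62)² = 3844)
P(j, W) = W + j
√(11626/P(N, -88 - 1*50) + A) = √(11626/((-88 - 1*50) - 30) + 3844) = √(11626/((-88 - 50) - 30) + 3844) = √(11626/(-138 - 30) + 3844) = √(11626/(-168) + 3844) = √(11626*(-1/168) + 3844) = √(-5813/84 + 3844) = √(317083/84) = √6658743/42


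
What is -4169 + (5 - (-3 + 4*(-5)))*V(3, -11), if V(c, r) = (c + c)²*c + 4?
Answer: -1033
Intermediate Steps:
V(c, r) = 4 + 4*c³ (V(c, r) = (2*c)²*c + 4 = (4*c²)*c + 4 = 4*c³ + 4 = 4 + 4*c³)
-4169 + (5 - (-3 + 4*(-5)))*V(3, -11) = -4169 + (5 - (-3 + 4*(-5)))*(4 + 4*3³) = -4169 + (5 - (-3 - 20))*(4 + 4*27) = -4169 + (5 - 1*(-23))*(4 + 108) = -4169 + (5 + 23)*112 = -4169 + 28*112 = -4169 + 3136 = -1033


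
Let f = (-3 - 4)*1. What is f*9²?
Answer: -567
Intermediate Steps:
f = -7 (f = -7*1 = -7)
f*9² = -7*9² = -7*81 = -567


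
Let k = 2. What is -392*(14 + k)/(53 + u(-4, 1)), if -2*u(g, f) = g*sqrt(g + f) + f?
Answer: -439040/3691 + 50176*I*sqrt(3)/11073 ≈ -118.95 + 7.8486*I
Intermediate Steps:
u(g, f) = -f/2 - g*sqrt(f + g)/2 (u(g, f) = -(g*sqrt(g + f) + f)/2 = -(g*sqrt(f + g) + f)/2 = -(f + g*sqrt(f + g))/2 = -f/2 - g*sqrt(f + g)/2)
-392*(14 + k)/(53 + u(-4, 1)) = -392*(14 + 2)/(53 + (-1/2*1 - 1/2*(-4)*sqrt(1 - 4))) = -6272/(53 + (-1/2 - 1/2*(-4)*sqrt(-3))) = -6272/(53 + (-1/2 - 1/2*(-4)*I*sqrt(3))) = -6272/(53 + (-1/2 + 2*I*sqrt(3))) = -6272/(105/2 + 2*I*sqrt(3))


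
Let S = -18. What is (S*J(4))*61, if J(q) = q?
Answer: -4392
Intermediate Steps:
(S*J(4))*61 = -18*4*61 = -72*61 = -4392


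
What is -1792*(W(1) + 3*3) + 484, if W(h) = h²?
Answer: -17436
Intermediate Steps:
-1792*(W(1) + 3*3) + 484 = -1792*(1² + 3*3) + 484 = -1792*(1 + 9) + 484 = -1792*10 + 484 = -256*70 + 484 = -17920 + 484 = -17436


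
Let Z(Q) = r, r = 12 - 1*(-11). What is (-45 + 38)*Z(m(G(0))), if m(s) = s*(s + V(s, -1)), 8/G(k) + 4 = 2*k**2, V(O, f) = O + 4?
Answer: -161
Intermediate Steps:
V(O, f) = 4 + O
G(k) = 8/(-4 + 2*k**2)
m(s) = s*(4 + 2*s) (m(s) = s*(s + (4 + s)) = s*(4 + 2*s))
r = 23 (r = 12 + 11 = 23)
Z(Q) = 23
(-45 + 38)*Z(m(G(0))) = (-45 + 38)*23 = -7*23 = -161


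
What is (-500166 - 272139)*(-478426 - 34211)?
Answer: 395912118285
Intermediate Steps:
(-500166 - 272139)*(-478426 - 34211) = -772305*(-512637) = 395912118285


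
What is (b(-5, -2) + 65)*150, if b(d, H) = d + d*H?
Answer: 10500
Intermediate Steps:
b(d, H) = d + H*d
(b(-5, -2) + 65)*150 = (-5*(1 - 2) + 65)*150 = (-5*(-1) + 65)*150 = (5 + 65)*150 = 70*150 = 10500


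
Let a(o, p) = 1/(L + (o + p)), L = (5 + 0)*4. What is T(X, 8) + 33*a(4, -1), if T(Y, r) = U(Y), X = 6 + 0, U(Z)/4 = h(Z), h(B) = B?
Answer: 585/23 ≈ 25.435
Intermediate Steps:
L = 20 (L = 5*4 = 20)
U(Z) = 4*Z
a(o, p) = 1/(20 + o + p) (a(o, p) = 1/(20 + (o + p)) = 1/(20 + o + p))
X = 6
T(Y, r) = 4*Y
T(X, 8) + 33*a(4, -1) = 4*6 + 33/(20 + 4 - 1) = 24 + 33/23 = 585/23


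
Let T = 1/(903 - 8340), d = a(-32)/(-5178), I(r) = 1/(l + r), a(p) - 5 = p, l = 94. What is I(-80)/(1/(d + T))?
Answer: 65207/179707668 ≈ 0.00036285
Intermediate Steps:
a(p) = 5 + p
I(r) = 1/(94 + r)
d = 9/1726 (d = (5 - 32)/(-5178) = -27*(-1/5178) = 9/1726 ≈ 0.0052144)
T = -1/7437 (T = 1/(-7437) = -1/7437 ≈ -0.00013446)
I(-80)/(1/(d + T)) = 1/((94 - 80)*(1/(9/1726 - 1/7437))) = 1/(14*(1/(65207/12836262))) = 1/(14*(12836262/65207)) = (1/14)*(65207/12836262) = 65207/179707668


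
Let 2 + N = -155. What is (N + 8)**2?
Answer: 22201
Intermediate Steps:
N = -157 (N = -2 - 155 = -157)
(N + 8)**2 = (-157 + 8)**2 = (-149)**2 = 22201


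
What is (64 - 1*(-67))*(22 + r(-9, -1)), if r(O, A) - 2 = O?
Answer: 1965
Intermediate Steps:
r(O, A) = 2 + O
(64 - 1*(-67))*(22 + r(-9, -1)) = (64 - 1*(-67))*(22 + (2 - 9)) = (64 + 67)*(22 - 7) = 131*15 = 1965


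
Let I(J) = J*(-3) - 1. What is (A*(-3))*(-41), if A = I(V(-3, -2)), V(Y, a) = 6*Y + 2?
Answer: 5781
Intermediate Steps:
V(Y, a) = 2 + 6*Y
I(J) = -1 - 3*J (I(J) = -3*J - 1 = -1 - 3*J)
A = 47 (A = -1 - 3*(2 + 6*(-3)) = -1 - 3*(2 - 18) = -1 - 3*(-16) = -1 + 48 = 47)
(A*(-3))*(-41) = (47*(-3))*(-41) = -141*(-41) = 5781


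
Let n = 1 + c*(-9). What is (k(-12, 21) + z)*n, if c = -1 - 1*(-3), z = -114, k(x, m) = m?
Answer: 1581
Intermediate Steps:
c = 2 (c = -1 + 3 = 2)
n = -17 (n = 1 + 2*(-9) = 1 - 18 = -17)
(k(-12, 21) + z)*n = (21 - 114)*(-17) = -93*(-17) = 1581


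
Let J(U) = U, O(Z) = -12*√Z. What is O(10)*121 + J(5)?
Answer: 5 - 1452*√10 ≈ -4586.6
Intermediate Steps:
O(10)*121 + J(5) = -12*√10*121 + 5 = -1452*√10 + 5 = 5 - 1452*√10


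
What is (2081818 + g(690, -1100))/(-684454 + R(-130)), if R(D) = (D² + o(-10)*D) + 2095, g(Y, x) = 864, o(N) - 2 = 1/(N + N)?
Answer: -4165364/1331425 ≈ -3.1285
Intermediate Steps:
o(N) = 2 + 1/(2*N) (o(N) = 2 + 1/(N + N) = 2 + 1/(2*N))
R(D) = 2095 + D² + 39*D/20 (R(D) = (D² + (2 + (½)/(-10))*D) + 2095 = (D² + (2 + (½)*(-⅒))*D) + 2095 = (D² + (2 - 1/20)*D) + 2095 = (D² + 39*D/20) + 2095 = 2095 + D² + 39*D/20)
(2081818 + g(690, -1100))/(-684454 + R(-130)) = (2081818 + 864)/(-684454 + (2095 + (-130)² + (39/20)*(-130))) = 2082682/(-684454 + (2095 + 16900 - 507/2)) = 2082682/(-684454 + 37483/2) = 2082682/(-1331425/2) = 2082682*(-2/1331425) = -4165364/1331425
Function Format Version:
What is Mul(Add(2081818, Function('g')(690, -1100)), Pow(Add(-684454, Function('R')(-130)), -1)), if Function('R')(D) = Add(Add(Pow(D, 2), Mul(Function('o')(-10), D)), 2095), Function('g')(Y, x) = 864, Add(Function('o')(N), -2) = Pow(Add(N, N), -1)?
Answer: Rational(-4165364, 1331425) ≈ -3.1285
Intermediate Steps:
Function('o')(N) = Add(2, Mul(Rational(1, 2), Pow(N, -1))) (Function('o')(N) = Add(2, Pow(Add(N, N), -1)) = Add(2, Pow(Mul(2, N), -1)) = Add(2, Mul(Rational(1, 2), Pow(N, -1))))
Function('R')(D) = Add(2095, Pow(D, 2), Mul(Rational(39, 20), D)) (Function('R')(D) = Add(Add(Pow(D, 2), Mul(Add(2, Mul(Rational(1, 2), Pow(-10, -1))), D)), 2095) = Add(Add(Pow(D, 2), Mul(Add(2, Mul(Rational(1, 2), Rational(-1, 10))), D)), 2095) = Add(Add(Pow(D, 2), Mul(Add(2, Rational(-1, 20)), D)), 2095) = Add(Add(Pow(D, 2), Mul(Rational(39, 20), D)), 2095) = Add(2095, Pow(D, 2), Mul(Rational(39, 20), D)))
Mul(Add(2081818, Function('g')(690, -1100)), Pow(Add(-684454, Function('R')(-130)), -1)) = Mul(Add(2081818, 864), Pow(Add(-684454, Add(2095, Pow(-130, 2), Mul(Rational(39, 20), -130))), -1)) = Mul(2082682, Pow(Add(-684454, Add(2095, 16900, Rational(-507, 2))), -1)) = Mul(2082682, Pow(Add(-684454, Rational(37483, 2)), -1)) = Mul(2082682, Pow(Rational(-1331425, 2), -1)) = Mul(2082682, Rational(-2, 1331425)) = Rational(-4165364, 1331425)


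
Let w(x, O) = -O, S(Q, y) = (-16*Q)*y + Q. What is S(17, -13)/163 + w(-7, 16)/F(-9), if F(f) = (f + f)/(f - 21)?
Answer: -2381/489 ≈ -4.8691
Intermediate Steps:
F(f) = 2*f/(-21 + f) (F(f) = (2*f)/(-21 + f) = 2*f/(-21 + f))
S(Q, y) = Q - 16*Q*y (S(Q, y) = -16*Q*y + Q = Q - 16*Q*y)
S(17, -13)/163 + w(-7, 16)/F(-9) = (17*(1 - 16*(-13)))/163 + (-1*16)/((2*(-9)/(-21 - 9))) = (17*(1 + 208))*(1/163) - 16/(2*(-9)/(-30)) = (17*209)*(1/163) - 16/(2*(-9)*(-1/30)) = 3553*(1/163) - 16/⅗ = 3553/163 - 16*5/3 = 3553/163 - 80/3 = -2381/489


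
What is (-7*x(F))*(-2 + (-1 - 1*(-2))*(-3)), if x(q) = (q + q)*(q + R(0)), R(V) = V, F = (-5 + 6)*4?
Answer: 1120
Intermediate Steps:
F = 4 (F = 1*4 = 4)
x(q) = 2*q² (x(q) = (q + q)*(q + 0) = (2*q)*q = 2*q²)
(-7*x(F))*(-2 + (-1 - 1*(-2))*(-3)) = (-14*4²)*(-2 + (-1 - 1*(-2))*(-3)) = (-14*16)*(-2 + (-1 + 2)*(-3)) = (-7*32)*(-2 + 1*(-3)) = -224*(-2 - 3) = -224*(-5) = 1120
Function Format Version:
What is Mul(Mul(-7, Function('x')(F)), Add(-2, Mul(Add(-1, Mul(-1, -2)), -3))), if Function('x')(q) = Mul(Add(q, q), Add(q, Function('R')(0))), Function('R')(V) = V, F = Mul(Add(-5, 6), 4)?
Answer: 1120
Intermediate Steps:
F = 4 (F = Mul(1, 4) = 4)
Function('x')(q) = Mul(2, Pow(q, 2)) (Function('x')(q) = Mul(Add(q, q), Add(q, 0)) = Mul(Mul(2, q), q) = Mul(2, Pow(q, 2)))
Mul(Mul(-7, Function('x')(F)), Add(-2, Mul(Add(-1, Mul(-1, -2)), -3))) = Mul(Mul(-7, Mul(2, Pow(4, 2))), Add(-2, Mul(Add(-1, Mul(-1, -2)), -3))) = Mul(Mul(-7, Mul(2, 16)), Add(-2, Mul(Add(-1, 2), -3))) = Mul(Mul(-7, 32), Add(-2, Mul(1, -3))) = Mul(-224, Add(-2, -3)) = Mul(-224, -5) = 1120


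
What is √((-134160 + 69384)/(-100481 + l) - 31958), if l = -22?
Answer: I*√35866283364366/33501 ≈ 178.77*I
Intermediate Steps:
√((-134160 + 69384)/(-100481 + l) - 31958) = √((-134160 + 69384)/(-100481 - 22) - 31958) = √(-64776/(-100503) - 31958) = √(-64776*(-1/100503) - 31958) = √(21592/33501 - 31958) = √(-1070603366/33501) = I*√35866283364366/33501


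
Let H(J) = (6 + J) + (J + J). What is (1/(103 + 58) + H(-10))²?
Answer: 14922769/25921 ≈ 575.70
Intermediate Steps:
H(J) = 6 + 3*J (H(J) = (6 + J) + 2*J = 6 + 3*J)
(1/(103 + 58) + H(-10))² = (1/(103 + 58) + (6 + 3*(-10)))² = (1/161 + (6 - 30))² = (1/161 - 24)² = (-3863/161)² = 14922769/25921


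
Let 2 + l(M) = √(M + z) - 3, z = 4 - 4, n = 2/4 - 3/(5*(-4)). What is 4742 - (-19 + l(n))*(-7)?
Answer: 4574 + 7*√65/10 ≈ 4579.6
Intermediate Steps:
n = 13/20 (n = 2*(¼) - 3/(-20) = ½ - 3*(-1/20) = ½ + 3/20 = 13/20 ≈ 0.65000)
z = 0
l(M) = -5 + √M (l(M) = -2 + (√(M + 0) - 3) = -2 + (√M - 3) = -2 + (-3 + √M) = -5 + √M)
4742 - (-19 + l(n))*(-7) = 4742 - (-19 + (-5 + √(13/20)))*(-7) = 4742 - (-19 + (-5 + √65/10))*(-7) = 4742 - (-24 + √65/10)*(-7) = 4742 - (168 - 7*√65/10) = 4742 + (-168 + 7*√65/10) = 4574 + 7*√65/10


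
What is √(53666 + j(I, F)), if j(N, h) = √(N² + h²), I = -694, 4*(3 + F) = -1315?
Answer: √(214664 + √9467105)/2 ≈ 233.31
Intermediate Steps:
F = -1327/4 (F = -3 + (¼)*(-1315) = -3 - 1315/4 = -1327/4 ≈ -331.75)
√(53666 + j(I, F)) = √(53666 + √((-694)² + (-1327/4)²)) = √(53666 + √(481636 + 1760929/16)) = √(53666 + √(9467105/16)) = √(53666 + √9467105/4)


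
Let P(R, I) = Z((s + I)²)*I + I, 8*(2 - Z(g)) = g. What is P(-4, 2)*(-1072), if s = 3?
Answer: 268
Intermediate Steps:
Z(g) = 2 - g/8
P(R, I) = I + I*(2 - (3 + I)²/8) (P(R, I) = (2 - (3 + I)²/8)*I + I = I*(2 - (3 + I)²/8) + I = I + I*(2 - (3 + I)²/8))
P(-4, 2)*(-1072) = -⅛*2*(-24 + (3 + 2)²)*(-1072) = -⅛*2*(-24 + 5²)*(-1072) = -⅛*2*(-24 + 25)*(-1072) = -⅛*2*1*(-1072) = -¼*(-1072) = 268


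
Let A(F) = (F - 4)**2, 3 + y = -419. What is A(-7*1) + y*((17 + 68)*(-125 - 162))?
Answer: 10294811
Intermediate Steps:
y = -422 (y = -3 - 419 = -422)
A(F) = (-4 + F)**2
A(-7*1) + y*((17 + 68)*(-125 - 162)) = (-4 - 7*1)**2 - 422*(17 + 68)*(-125 - 162) = (-4 - 7)**2 - 35870*(-287) = (-11)**2 - 422*(-24395) = 121 + 10294690 = 10294811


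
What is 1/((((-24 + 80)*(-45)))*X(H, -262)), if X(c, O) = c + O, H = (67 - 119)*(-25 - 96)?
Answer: -1/15195600 ≈ -6.5809e-8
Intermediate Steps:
H = 6292 (H = -52*(-121) = 6292)
X(c, O) = O + c
1/((((-24 + 80)*(-45)))*X(H, -262)) = 1/((((-24 + 80)*(-45)))*(-262 + 6292)) = 1/((56*(-45))*6030) = (1/6030)/(-2520) = -1/2520*1/6030 = -1/15195600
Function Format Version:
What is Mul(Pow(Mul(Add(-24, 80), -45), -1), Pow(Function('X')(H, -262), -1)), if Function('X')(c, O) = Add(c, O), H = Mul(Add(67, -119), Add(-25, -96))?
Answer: Rational(-1, 15195600) ≈ -6.5809e-8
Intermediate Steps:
H = 6292 (H = Mul(-52, -121) = 6292)
Function('X')(c, O) = Add(O, c)
Mul(Pow(Mul(Add(-24, 80), -45), -1), Pow(Function('X')(H, -262), -1)) = Mul(Pow(Mul(Add(-24, 80), -45), -1), Pow(Add(-262, 6292), -1)) = Mul(Pow(Mul(56, -45), -1), Pow(6030, -1)) = Mul(Pow(-2520, -1), Rational(1, 6030)) = Mul(Rational(-1, 2520), Rational(1, 6030)) = Rational(-1, 15195600)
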